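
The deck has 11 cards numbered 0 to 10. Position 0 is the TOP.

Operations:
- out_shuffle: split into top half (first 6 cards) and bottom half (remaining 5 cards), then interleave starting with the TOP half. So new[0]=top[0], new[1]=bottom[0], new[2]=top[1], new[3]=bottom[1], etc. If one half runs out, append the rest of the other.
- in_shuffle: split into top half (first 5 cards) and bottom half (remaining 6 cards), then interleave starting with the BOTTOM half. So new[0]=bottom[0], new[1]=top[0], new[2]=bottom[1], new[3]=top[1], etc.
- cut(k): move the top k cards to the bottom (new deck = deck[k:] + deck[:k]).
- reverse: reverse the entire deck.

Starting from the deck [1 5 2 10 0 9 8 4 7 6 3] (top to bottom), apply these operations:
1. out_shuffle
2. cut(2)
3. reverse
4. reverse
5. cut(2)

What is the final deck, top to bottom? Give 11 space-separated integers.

After op 1 (out_shuffle): [1 8 5 4 2 7 10 6 0 3 9]
After op 2 (cut(2)): [5 4 2 7 10 6 0 3 9 1 8]
After op 3 (reverse): [8 1 9 3 0 6 10 7 2 4 5]
After op 4 (reverse): [5 4 2 7 10 6 0 3 9 1 8]
After op 5 (cut(2)): [2 7 10 6 0 3 9 1 8 5 4]

Answer: 2 7 10 6 0 3 9 1 8 5 4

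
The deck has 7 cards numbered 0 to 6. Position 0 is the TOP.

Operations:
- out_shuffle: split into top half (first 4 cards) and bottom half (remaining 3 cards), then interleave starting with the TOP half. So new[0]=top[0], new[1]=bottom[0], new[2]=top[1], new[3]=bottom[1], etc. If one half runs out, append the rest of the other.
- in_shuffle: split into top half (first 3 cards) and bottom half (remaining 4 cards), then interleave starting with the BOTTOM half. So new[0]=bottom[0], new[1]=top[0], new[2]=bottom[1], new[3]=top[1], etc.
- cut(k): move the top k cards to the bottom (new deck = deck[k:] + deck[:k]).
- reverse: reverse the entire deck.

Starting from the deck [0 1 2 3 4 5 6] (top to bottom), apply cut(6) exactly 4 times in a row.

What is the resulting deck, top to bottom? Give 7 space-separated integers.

Answer: 3 4 5 6 0 1 2

Derivation:
After op 1 (cut(6)): [6 0 1 2 3 4 5]
After op 2 (cut(6)): [5 6 0 1 2 3 4]
After op 3 (cut(6)): [4 5 6 0 1 2 3]
After op 4 (cut(6)): [3 4 5 6 0 1 2]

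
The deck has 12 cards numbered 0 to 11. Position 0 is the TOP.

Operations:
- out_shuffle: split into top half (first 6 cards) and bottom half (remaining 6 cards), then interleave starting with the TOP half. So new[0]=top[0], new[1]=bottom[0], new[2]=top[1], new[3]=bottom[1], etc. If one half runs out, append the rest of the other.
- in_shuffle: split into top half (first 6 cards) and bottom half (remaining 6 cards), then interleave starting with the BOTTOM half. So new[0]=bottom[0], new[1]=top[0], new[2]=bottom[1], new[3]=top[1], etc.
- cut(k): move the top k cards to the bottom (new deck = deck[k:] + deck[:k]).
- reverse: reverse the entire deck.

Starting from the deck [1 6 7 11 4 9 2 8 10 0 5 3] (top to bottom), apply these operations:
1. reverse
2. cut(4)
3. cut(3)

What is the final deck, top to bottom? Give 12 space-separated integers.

Answer: 4 11 7 6 1 3 5 0 10 8 2 9

Derivation:
After op 1 (reverse): [3 5 0 10 8 2 9 4 11 7 6 1]
After op 2 (cut(4)): [8 2 9 4 11 7 6 1 3 5 0 10]
After op 3 (cut(3)): [4 11 7 6 1 3 5 0 10 8 2 9]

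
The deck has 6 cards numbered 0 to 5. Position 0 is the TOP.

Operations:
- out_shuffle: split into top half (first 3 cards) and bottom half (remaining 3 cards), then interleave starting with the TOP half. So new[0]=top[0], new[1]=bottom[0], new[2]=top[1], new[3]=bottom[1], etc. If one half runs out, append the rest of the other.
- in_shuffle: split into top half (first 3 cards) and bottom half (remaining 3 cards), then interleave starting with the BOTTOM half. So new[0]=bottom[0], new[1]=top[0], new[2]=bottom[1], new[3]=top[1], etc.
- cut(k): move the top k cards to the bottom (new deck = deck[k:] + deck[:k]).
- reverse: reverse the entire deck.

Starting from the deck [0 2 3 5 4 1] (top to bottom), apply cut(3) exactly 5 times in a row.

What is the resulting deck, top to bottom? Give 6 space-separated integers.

Answer: 5 4 1 0 2 3

Derivation:
After op 1 (cut(3)): [5 4 1 0 2 3]
After op 2 (cut(3)): [0 2 3 5 4 1]
After op 3 (cut(3)): [5 4 1 0 2 3]
After op 4 (cut(3)): [0 2 3 5 4 1]
After op 5 (cut(3)): [5 4 1 0 2 3]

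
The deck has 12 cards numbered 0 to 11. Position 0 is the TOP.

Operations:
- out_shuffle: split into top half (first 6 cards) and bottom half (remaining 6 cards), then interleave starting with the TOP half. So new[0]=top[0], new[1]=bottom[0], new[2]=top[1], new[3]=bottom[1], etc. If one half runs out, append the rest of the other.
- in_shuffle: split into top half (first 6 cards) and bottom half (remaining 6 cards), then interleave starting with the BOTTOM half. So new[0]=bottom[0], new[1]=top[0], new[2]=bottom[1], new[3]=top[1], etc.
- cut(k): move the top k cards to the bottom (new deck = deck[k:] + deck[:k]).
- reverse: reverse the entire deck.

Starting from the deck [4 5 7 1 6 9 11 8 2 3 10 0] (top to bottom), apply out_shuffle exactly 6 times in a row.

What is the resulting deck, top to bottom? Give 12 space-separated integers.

Answer: 4 9 10 6 3 1 2 7 8 5 11 0

Derivation:
After op 1 (out_shuffle): [4 11 5 8 7 2 1 3 6 10 9 0]
After op 2 (out_shuffle): [4 1 11 3 5 6 8 10 7 9 2 0]
After op 3 (out_shuffle): [4 8 1 10 11 7 3 9 5 2 6 0]
After op 4 (out_shuffle): [4 3 8 9 1 5 10 2 11 6 7 0]
After op 5 (out_shuffle): [4 10 3 2 8 11 9 6 1 7 5 0]
After op 6 (out_shuffle): [4 9 10 6 3 1 2 7 8 5 11 0]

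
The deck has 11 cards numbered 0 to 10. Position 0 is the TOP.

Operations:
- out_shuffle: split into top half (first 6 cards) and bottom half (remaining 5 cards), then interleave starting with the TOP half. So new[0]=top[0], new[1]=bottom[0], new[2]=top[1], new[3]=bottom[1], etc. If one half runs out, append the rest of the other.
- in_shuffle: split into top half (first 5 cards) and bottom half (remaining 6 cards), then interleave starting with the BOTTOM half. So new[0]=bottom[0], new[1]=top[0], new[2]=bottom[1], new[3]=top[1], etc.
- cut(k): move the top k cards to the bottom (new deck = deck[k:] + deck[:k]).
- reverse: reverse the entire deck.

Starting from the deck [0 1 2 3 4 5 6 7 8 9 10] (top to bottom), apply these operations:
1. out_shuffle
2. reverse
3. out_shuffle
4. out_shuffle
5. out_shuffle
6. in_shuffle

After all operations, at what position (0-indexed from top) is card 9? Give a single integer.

After op 1 (out_shuffle): [0 6 1 7 2 8 3 9 4 10 5]
After op 2 (reverse): [5 10 4 9 3 8 2 7 1 6 0]
After op 3 (out_shuffle): [5 2 10 7 4 1 9 6 3 0 8]
After op 4 (out_shuffle): [5 9 2 6 10 3 7 0 4 8 1]
After op 5 (out_shuffle): [5 7 9 0 2 4 6 8 10 1 3]
After op 6 (in_shuffle): [4 5 6 7 8 9 10 0 1 2 3]
Card 9 is at position 5.

Answer: 5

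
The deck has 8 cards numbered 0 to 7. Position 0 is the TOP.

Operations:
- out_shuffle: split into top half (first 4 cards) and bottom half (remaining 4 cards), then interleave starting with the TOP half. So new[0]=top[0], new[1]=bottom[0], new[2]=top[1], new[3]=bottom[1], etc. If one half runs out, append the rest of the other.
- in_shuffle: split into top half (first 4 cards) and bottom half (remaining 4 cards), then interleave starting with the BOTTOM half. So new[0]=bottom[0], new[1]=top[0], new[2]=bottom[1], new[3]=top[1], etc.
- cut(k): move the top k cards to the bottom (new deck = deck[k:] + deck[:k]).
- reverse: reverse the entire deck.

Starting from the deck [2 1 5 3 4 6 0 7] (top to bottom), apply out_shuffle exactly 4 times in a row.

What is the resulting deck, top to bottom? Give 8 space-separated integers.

Answer: 2 4 1 6 5 0 3 7

Derivation:
After op 1 (out_shuffle): [2 4 1 6 5 0 3 7]
After op 2 (out_shuffle): [2 5 4 0 1 3 6 7]
After op 3 (out_shuffle): [2 1 5 3 4 6 0 7]
After op 4 (out_shuffle): [2 4 1 6 5 0 3 7]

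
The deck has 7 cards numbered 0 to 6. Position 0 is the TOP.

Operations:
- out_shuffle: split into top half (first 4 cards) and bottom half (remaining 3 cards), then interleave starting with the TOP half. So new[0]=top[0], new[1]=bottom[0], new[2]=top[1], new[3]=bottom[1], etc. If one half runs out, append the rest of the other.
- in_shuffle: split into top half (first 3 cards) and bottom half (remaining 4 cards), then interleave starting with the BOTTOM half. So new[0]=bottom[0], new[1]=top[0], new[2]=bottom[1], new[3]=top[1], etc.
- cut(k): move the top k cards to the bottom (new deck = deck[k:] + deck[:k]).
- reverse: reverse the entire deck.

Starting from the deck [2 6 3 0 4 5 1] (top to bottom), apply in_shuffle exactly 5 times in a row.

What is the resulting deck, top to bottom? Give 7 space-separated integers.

After op 1 (in_shuffle): [0 2 4 6 5 3 1]
After op 2 (in_shuffle): [6 0 5 2 3 4 1]
After op 3 (in_shuffle): [2 6 3 0 4 5 1]
After op 4 (in_shuffle): [0 2 4 6 5 3 1]
After op 5 (in_shuffle): [6 0 5 2 3 4 1]

Answer: 6 0 5 2 3 4 1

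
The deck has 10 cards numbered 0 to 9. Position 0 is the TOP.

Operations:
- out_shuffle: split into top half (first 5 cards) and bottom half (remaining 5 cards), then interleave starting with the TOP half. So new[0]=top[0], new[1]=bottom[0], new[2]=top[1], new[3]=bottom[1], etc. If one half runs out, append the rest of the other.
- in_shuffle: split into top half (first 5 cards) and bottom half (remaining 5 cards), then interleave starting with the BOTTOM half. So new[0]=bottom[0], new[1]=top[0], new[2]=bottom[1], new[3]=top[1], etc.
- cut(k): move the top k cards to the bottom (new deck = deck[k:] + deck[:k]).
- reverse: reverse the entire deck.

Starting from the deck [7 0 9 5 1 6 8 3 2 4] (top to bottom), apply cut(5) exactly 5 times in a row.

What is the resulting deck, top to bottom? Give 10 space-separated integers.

After op 1 (cut(5)): [6 8 3 2 4 7 0 9 5 1]
After op 2 (cut(5)): [7 0 9 5 1 6 8 3 2 4]
After op 3 (cut(5)): [6 8 3 2 4 7 0 9 5 1]
After op 4 (cut(5)): [7 0 9 5 1 6 8 3 2 4]
After op 5 (cut(5)): [6 8 3 2 4 7 0 9 5 1]

Answer: 6 8 3 2 4 7 0 9 5 1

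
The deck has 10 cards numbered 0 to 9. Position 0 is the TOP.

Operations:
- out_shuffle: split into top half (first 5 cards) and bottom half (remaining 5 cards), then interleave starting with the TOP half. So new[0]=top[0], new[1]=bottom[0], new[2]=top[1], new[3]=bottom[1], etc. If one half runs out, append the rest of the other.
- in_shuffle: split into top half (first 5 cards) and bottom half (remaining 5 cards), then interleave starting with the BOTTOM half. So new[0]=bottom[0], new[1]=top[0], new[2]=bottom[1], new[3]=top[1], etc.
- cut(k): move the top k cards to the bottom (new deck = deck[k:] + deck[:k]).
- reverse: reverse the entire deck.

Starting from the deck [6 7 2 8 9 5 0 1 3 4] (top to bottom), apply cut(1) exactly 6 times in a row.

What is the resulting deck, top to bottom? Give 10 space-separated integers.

After op 1 (cut(1)): [7 2 8 9 5 0 1 3 4 6]
After op 2 (cut(1)): [2 8 9 5 0 1 3 4 6 7]
After op 3 (cut(1)): [8 9 5 0 1 3 4 6 7 2]
After op 4 (cut(1)): [9 5 0 1 3 4 6 7 2 8]
After op 5 (cut(1)): [5 0 1 3 4 6 7 2 8 9]
After op 6 (cut(1)): [0 1 3 4 6 7 2 8 9 5]

Answer: 0 1 3 4 6 7 2 8 9 5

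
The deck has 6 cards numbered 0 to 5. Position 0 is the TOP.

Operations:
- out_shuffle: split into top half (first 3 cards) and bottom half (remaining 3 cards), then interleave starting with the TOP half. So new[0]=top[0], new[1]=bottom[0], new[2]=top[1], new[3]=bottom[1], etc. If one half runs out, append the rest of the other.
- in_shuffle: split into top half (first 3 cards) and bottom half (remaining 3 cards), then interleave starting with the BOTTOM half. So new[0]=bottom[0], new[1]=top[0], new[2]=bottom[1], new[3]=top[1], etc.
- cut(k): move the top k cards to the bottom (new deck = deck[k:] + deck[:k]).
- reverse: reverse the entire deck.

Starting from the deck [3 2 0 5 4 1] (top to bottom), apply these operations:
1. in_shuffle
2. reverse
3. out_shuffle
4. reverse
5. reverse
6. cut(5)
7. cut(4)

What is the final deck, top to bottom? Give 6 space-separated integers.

After op 1 (in_shuffle): [5 3 4 2 1 0]
After op 2 (reverse): [0 1 2 4 3 5]
After op 3 (out_shuffle): [0 4 1 3 2 5]
After op 4 (reverse): [5 2 3 1 4 0]
After op 5 (reverse): [0 4 1 3 2 5]
After op 6 (cut(5)): [5 0 4 1 3 2]
After op 7 (cut(4)): [3 2 5 0 4 1]

Answer: 3 2 5 0 4 1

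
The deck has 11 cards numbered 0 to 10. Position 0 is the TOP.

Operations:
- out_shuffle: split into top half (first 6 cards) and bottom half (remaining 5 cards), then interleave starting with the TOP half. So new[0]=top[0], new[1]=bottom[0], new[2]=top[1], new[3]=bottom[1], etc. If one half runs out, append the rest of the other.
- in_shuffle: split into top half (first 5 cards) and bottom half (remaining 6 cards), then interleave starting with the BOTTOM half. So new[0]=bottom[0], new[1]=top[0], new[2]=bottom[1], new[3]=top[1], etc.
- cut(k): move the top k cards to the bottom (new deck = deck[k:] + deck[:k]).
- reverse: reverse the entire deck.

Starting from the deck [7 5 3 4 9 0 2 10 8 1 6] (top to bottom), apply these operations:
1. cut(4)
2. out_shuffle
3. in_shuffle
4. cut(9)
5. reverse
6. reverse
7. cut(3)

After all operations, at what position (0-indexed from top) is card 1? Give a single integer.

Answer: 9

Derivation:
After op 1 (cut(4)): [9 0 2 10 8 1 6 7 5 3 4]
After op 2 (out_shuffle): [9 6 0 7 2 5 10 3 8 4 1]
After op 3 (in_shuffle): [5 9 10 6 3 0 8 7 4 2 1]
After op 4 (cut(9)): [2 1 5 9 10 6 3 0 8 7 4]
After op 5 (reverse): [4 7 8 0 3 6 10 9 5 1 2]
After op 6 (reverse): [2 1 5 9 10 6 3 0 8 7 4]
After op 7 (cut(3)): [9 10 6 3 0 8 7 4 2 1 5]
Card 1 is at position 9.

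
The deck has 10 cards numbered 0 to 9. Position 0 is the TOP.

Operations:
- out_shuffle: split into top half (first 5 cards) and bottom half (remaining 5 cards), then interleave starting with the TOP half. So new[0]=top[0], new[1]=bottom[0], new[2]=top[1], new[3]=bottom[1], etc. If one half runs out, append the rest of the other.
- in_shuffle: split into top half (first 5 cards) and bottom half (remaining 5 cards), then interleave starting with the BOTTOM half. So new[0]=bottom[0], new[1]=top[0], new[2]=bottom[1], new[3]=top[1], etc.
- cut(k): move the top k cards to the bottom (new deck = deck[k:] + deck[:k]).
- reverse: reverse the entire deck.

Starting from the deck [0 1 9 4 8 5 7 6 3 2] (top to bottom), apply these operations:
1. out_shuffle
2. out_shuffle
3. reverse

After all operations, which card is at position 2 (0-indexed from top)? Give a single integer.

After op 1 (out_shuffle): [0 5 1 7 9 6 4 3 8 2]
After op 2 (out_shuffle): [0 6 5 4 1 3 7 8 9 2]
After op 3 (reverse): [2 9 8 7 3 1 4 5 6 0]
Position 2: card 8.

Answer: 8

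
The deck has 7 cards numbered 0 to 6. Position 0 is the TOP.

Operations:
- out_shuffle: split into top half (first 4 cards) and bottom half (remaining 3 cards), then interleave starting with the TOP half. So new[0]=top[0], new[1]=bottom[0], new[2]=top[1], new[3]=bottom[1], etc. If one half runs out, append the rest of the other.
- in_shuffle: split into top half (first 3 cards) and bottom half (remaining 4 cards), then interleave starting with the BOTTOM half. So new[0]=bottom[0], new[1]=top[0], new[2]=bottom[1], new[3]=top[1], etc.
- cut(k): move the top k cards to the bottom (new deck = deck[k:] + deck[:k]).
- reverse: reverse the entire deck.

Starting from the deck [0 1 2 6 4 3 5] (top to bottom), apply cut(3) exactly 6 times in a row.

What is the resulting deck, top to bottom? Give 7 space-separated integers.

Answer: 4 3 5 0 1 2 6

Derivation:
After op 1 (cut(3)): [6 4 3 5 0 1 2]
After op 2 (cut(3)): [5 0 1 2 6 4 3]
After op 3 (cut(3)): [2 6 4 3 5 0 1]
After op 4 (cut(3)): [3 5 0 1 2 6 4]
After op 5 (cut(3)): [1 2 6 4 3 5 0]
After op 6 (cut(3)): [4 3 5 0 1 2 6]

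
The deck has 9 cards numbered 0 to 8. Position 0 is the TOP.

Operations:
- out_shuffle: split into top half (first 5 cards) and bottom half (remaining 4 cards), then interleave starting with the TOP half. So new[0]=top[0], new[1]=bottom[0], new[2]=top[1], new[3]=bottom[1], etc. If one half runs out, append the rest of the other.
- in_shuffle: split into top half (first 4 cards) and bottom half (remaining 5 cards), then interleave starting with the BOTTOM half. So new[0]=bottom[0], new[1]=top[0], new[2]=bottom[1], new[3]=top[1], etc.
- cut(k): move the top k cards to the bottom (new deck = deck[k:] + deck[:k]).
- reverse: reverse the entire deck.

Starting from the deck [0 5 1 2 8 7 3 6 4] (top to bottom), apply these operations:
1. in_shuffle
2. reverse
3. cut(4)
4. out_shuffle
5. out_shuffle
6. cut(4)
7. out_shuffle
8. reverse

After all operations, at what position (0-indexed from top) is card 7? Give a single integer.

After op 1 (in_shuffle): [8 0 7 5 3 1 6 2 4]
After op 2 (reverse): [4 2 6 1 3 5 7 0 8]
After op 3 (cut(4)): [3 5 7 0 8 4 2 6 1]
After op 4 (out_shuffle): [3 4 5 2 7 6 0 1 8]
After op 5 (out_shuffle): [3 6 4 0 5 1 2 8 7]
After op 6 (cut(4)): [5 1 2 8 7 3 6 4 0]
After op 7 (out_shuffle): [5 3 1 6 2 4 8 0 7]
After op 8 (reverse): [7 0 8 4 2 6 1 3 5]
Card 7 is at position 0.

Answer: 0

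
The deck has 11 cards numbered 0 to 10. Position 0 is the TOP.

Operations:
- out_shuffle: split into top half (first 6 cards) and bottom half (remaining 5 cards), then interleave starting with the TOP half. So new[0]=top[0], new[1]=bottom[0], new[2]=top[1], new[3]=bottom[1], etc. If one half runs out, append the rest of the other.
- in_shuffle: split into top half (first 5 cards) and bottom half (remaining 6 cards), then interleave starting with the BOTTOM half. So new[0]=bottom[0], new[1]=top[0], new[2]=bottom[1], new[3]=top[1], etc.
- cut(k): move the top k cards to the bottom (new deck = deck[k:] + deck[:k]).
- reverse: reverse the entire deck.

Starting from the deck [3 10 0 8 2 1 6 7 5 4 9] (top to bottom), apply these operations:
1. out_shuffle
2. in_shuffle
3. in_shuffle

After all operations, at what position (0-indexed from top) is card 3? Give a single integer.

Answer: 3

Derivation:
After op 1 (out_shuffle): [3 6 10 7 0 5 8 4 2 9 1]
After op 2 (in_shuffle): [5 3 8 6 4 10 2 7 9 0 1]
After op 3 (in_shuffle): [10 5 2 3 7 8 9 6 0 4 1]
Card 3 is at position 3.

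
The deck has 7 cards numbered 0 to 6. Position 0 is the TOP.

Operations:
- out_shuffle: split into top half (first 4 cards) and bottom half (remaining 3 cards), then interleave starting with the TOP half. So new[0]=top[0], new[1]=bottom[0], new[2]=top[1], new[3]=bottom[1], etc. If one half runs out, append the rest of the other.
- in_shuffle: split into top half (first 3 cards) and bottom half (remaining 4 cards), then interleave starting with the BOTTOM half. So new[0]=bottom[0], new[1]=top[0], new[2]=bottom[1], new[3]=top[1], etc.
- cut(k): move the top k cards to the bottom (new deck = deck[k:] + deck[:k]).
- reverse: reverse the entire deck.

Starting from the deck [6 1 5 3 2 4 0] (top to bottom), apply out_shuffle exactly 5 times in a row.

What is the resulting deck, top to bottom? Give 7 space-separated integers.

Answer: 6 5 2 0 1 3 4

Derivation:
After op 1 (out_shuffle): [6 2 1 4 5 0 3]
After op 2 (out_shuffle): [6 5 2 0 1 3 4]
After op 3 (out_shuffle): [6 1 5 3 2 4 0]
After op 4 (out_shuffle): [6 2 1 4 5 0 3]
After op 5 (out_shuffle): [6 5 2 0 1 3 4]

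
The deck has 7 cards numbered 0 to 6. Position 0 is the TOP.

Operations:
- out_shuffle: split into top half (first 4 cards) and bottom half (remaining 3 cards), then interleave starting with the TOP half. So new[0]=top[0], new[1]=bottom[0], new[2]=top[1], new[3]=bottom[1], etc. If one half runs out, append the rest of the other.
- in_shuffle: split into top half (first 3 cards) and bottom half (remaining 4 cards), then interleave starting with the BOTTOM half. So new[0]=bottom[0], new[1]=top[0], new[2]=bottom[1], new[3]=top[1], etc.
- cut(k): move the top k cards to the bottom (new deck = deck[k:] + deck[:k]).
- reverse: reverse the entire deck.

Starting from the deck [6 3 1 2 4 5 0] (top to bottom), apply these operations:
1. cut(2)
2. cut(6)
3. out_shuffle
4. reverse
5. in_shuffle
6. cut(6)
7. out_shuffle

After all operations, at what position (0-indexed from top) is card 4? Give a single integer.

After op 1 (cut(2)): [1 2 4 5 0 6 3]
After op 2 (cut(6)): [3 1 2 4 5 0 6]
After op 3 (out_shuffle): [3 5 1 0 2 6 4]
After op 4 (reverse): [4 6 2 0 1 5 3]
After op 5 (in_shuffle): [0 4 1 6 5 2 3]
After op 6 (cut(6)): [3 0 4 1 6 5 2]
After op 7 (out_shuffle): [3 6 0 5 4 2 1]
Card 4 is at position 4.

Answer: 4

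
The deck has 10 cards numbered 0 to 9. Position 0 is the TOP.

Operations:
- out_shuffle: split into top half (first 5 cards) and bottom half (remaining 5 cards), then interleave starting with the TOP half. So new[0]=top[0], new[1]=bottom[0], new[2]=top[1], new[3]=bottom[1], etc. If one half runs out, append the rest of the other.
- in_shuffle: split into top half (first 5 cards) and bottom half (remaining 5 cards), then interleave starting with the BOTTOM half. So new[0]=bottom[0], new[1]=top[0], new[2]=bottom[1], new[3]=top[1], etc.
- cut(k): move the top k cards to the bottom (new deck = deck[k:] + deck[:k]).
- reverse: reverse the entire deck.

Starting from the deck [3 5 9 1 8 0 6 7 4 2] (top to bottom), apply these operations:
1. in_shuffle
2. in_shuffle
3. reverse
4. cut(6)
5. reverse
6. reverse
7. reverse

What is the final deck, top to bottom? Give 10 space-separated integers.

After op 1 (in_shuffle): [0 3 6 5 7 9 4 1 2 8]
After op 2 (in_shuffle): [9 0 4 3 1 6 2 5 8 7]
After op 3 (reverse): [7 8 5 2 6 1 3 4 0 9]
After op 4 (cut(6)): [3 4 0 9 7 8 5 2 6 1]
After op 5 (reverse): [1 6 2 5 8 7 9 0 4 3]
After op 6 (reverse): [3 4 0 9 7 8 5 2 6 1]
After op 7 (reverse): [1 6 2 5 8 7 9 0 4 3]

Answer: 1 6 2 5 8 7 9 0 4 3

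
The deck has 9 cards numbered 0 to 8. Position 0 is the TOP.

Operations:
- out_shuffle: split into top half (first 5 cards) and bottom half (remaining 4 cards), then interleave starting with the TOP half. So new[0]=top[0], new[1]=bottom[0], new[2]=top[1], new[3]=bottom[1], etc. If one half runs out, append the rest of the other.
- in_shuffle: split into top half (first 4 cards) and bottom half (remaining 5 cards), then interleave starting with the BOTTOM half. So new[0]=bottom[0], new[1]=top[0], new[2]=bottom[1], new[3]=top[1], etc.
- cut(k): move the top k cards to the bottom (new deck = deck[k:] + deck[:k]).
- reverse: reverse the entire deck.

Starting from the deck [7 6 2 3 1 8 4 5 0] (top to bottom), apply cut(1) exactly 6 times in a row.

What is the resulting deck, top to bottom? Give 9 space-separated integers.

After op 1 (cut(1)): [6 2 3 1 8 4 5 0 7]
After op 2 (cut(1)): [2 3 1 8 4 5 0 7 6]
After op 3 (cut(1)): [3 1 8 4 5 0 7 6 2]
After op 4 (cut(1)): [1 8 4 5 0 7 6 2 3]
After op 5 (cut(1)): [8 4 5 0 7 6 2 3 1]
After op 6 (cut(1)): [4 5 0 7 6 2 3 1 8]

Answer: 4 5 0 7 6 2 3 1 8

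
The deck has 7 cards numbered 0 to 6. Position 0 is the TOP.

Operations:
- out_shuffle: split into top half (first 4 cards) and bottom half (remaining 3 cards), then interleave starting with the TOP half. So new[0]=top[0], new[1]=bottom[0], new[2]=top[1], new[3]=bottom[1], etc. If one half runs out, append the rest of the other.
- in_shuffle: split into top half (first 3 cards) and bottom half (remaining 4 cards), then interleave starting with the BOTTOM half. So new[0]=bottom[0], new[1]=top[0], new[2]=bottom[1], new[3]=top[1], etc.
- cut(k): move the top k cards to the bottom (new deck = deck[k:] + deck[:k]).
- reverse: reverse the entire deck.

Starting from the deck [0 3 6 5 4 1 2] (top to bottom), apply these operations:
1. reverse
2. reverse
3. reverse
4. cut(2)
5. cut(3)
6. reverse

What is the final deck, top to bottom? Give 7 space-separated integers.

Answer: 6 5 4 1 2 0 3

Derivation:
After op 1 (reverse): [2 1 4 5 6 3 0]
After op 2 (reverse): [0 3 6 5 4 1 2]
After op 3 (reverse): [2 1 4 5 6 3 0]
After op 4 (cut(2)): [4 5 6 3 0 2 1]
After op 5 (cut(3)): [3 0 2 1 4 5 6]
After op 6 (reverse): [6 5 4 1 2 0 3]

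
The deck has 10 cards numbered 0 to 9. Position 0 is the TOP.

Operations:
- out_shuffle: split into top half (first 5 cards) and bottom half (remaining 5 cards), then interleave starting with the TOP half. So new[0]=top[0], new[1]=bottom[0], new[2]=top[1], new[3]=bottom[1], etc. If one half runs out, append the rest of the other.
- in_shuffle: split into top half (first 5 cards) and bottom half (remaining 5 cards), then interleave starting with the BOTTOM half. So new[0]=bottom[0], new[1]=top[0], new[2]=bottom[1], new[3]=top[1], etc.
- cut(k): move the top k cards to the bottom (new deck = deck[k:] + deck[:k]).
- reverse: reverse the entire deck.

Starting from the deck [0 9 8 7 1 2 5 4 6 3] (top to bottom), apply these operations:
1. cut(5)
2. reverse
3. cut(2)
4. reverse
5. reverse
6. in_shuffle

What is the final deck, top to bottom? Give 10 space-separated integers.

After op 1 (cut(5)): [2 5 4 6 3 0 9 8 7 1]
After op 2 (reverse): [1 7 8 9 0 3 6 4 5 2]
After op 3 (cut(2)): [8 9 0 3 6 4 5 2 1 7]
After op 4 (reverse): [7 1 2 5 4 6 3 0 9 8]
After op 5 (reverse): [8 9 0 3 6 4 5 2 1 7]
After op 6 (in_shuffle): [4 8 5 9 2 0 1 3 7 6]

Answer: 4 8 5 9 2 0 1 3 7 6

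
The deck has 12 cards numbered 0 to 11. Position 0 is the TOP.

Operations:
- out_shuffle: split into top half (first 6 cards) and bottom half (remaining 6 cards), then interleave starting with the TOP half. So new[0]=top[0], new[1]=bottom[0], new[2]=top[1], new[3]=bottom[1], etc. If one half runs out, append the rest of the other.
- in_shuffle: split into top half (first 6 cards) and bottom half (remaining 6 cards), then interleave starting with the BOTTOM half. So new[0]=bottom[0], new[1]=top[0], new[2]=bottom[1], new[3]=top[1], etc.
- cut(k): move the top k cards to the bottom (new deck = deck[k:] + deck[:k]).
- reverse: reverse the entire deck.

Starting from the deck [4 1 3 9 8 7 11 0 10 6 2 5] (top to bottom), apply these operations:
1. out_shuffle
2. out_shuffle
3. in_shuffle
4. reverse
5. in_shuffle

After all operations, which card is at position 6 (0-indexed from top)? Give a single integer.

After op 1 (out_shuffle): [4 11 1 0 3 10 9 6 8 2 7 5]
After op 2 (out_shuffle): [4 9 11 6 1 8 0 2 3 7 10 5]
After op 3 (in_shuffle): [0 4 2 9 3 11 7 6 10 1 5 8]
After op 4 (reverse): [8 5 1 10 6 7 11 3 9 2 4 0]
After op 5 (in_shuffle): [11 8 3 5 9 1 2 10 4 6 0 7]
Position 6: card 2.

Answer: 2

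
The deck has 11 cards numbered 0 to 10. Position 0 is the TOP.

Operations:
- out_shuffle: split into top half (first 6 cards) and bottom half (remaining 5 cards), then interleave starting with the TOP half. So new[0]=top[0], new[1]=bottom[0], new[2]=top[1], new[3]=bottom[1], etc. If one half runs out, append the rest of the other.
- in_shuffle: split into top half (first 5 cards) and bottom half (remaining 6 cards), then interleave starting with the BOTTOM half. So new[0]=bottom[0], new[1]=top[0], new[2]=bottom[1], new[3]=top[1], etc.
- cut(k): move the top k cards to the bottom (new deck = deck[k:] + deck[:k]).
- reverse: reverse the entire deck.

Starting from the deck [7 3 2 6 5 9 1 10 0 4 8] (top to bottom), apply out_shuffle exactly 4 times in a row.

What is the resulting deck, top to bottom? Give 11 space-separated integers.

After op 1 (out_shuffle): [7 1 3 10 2 0 6 4 5 8 9]
After op 2 (out_shuffle): [7 6 1 4 3 5 10 8 2 9 0]
After op 3 (out_shuffle): [7 10 6 8 1 2 4 9 3 0 5]
After op 4 (out_shuffle): [7 4 10 9 6 3 8 0 1 5 2]

Answer: 7 4 10 9 6 3 8 0 1 5 2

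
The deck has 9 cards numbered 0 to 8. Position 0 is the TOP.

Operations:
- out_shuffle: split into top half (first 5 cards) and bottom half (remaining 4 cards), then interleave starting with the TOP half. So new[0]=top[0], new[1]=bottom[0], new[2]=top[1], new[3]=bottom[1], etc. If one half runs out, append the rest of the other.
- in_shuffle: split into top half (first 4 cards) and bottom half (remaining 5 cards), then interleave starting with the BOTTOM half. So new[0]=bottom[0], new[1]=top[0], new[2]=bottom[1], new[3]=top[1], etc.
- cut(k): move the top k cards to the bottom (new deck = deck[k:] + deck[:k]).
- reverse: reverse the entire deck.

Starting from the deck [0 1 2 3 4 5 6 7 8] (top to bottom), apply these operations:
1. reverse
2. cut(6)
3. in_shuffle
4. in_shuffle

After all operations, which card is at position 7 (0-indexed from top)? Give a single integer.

After op 1 (reverse): [8 7 6 5 4 3 2 1 0]
After op 2 (cut(6)): [2 1 0 8 7 6 5 4 3]
After op 3 (in_shuffle): [7 2 6 1 5 0 4 8 3]
After op 4 (in_shuffle): [5 7 0 2 4 6 8 1 3]
Position 7: card 1.

Answer: 1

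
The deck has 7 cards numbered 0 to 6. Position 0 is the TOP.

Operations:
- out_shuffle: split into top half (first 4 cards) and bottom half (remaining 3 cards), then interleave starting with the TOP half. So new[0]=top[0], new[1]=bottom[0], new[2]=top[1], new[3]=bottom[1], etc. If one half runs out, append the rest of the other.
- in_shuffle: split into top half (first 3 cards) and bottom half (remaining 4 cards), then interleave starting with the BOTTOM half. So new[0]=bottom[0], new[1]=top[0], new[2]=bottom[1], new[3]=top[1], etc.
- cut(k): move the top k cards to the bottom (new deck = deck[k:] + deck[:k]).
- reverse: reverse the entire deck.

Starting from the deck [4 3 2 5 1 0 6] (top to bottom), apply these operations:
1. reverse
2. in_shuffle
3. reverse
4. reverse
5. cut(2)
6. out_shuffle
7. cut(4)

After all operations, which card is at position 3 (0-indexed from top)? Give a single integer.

Answer: 2

Derivation:
After op 1 (reverse): [6 0 1 5 2 3 4]
After op 2 (in_shuffle): [5 6 2 0 3 1 4]
After op 3 (reverse): [4 1 3 0 2 6 5]
After op 4 (reverse): [5 6 2 0 3 1 4]
After op 5 (cut(2)): [2 0 3 1 4 5 6]
After op 6 (out_shuffle): [2 4 0 5 3 6 1]
After op 7 (cut(4)): [3 6 1 2 4 0 5]
Position 3: card 2.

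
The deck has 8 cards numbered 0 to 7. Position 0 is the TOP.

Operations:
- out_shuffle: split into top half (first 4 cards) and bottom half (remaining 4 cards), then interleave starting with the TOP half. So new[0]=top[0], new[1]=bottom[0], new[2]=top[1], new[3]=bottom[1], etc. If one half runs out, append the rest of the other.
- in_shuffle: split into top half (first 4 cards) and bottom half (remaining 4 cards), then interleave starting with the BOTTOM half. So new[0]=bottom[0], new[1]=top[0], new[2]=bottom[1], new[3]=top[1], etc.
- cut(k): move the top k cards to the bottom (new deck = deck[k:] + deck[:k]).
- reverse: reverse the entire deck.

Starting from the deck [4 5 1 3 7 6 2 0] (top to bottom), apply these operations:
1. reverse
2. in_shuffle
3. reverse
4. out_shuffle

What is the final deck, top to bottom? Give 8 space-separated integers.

After op 1 (reverse): [0 2 6 7 3 1 5 4]
After op 2 (in_shuffle): [3 0 1 2 5 6 4 7]
After op 3 (reverse): [7 4 6 5 2 1 0 3]
After op 4 (out_shuffle): [7 2 4 1 6 0 5 3]

Answer: 7 2 4 1 6 0 5 3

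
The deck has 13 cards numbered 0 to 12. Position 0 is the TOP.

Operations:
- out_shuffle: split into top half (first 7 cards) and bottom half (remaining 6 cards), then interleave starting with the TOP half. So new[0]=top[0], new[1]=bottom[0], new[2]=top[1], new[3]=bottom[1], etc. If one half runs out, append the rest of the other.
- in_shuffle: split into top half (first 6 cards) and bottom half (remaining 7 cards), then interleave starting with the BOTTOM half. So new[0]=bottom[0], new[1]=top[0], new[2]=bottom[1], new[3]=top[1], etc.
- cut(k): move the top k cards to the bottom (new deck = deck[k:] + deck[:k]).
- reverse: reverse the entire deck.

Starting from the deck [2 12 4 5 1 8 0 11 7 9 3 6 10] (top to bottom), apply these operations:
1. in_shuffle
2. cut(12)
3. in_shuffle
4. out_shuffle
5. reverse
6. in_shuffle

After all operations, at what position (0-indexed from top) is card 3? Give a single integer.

Answer: 1

Derivation:
After op 1 (in_shuffle): [0 2 11 12 7 4 9 5 3 1 6 8 10]
After op 2 (cut(12)): [10 0 2 11 12 7 4 9 5 3 1 6 8]
After op 3 (in_shuffle): [4 10 9 0 5 2 3 11 1 12 6 7 8]
After op 4 (out_shuffle): [4 11 10 1 9 12 0 6 5 7 2 8 3]
After op 5 (reverse): [3 8 2 7 5 6 0 12 9 1 10 11 4]
After op 6 (in_shuffle): [0 3 12 8 9 2 1 7 10 5 11 6 4]
Card 3 is at position 1.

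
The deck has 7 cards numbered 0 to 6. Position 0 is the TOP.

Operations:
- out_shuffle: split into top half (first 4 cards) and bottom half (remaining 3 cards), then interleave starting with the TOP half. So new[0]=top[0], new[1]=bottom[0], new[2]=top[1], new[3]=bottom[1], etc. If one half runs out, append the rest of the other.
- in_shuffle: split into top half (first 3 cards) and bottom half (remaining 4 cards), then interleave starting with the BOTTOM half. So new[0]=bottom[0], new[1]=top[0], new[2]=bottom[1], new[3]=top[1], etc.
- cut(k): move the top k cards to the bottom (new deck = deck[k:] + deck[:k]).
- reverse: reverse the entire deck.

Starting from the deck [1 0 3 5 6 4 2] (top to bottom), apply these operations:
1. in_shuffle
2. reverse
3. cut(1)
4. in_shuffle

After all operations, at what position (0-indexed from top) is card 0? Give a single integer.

Answer: 5

Derivation:
After op 1 (in_shuffle): [5 1 6 0 4 3 2]
After op 2 (reverse): [2 3 4 0 6 1 5]
After op 3 (cut(1)): [3 4 0 6 1 5 2]
After op 4 (in_shuffle): [6 3 1 4 5 0 2]
Card 0 is at position 5.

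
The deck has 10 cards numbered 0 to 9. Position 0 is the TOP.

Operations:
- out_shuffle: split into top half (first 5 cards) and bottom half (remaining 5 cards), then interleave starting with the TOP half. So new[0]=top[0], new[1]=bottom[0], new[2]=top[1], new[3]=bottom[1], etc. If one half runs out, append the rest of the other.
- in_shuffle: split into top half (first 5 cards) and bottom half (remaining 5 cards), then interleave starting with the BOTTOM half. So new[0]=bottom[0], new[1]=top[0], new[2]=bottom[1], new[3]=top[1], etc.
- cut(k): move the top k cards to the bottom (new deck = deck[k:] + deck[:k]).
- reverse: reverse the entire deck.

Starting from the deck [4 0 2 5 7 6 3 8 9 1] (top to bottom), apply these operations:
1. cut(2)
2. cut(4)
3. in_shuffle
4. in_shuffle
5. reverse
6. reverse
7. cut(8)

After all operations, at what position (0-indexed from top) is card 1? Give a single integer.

Answer: 6

Derivation:
After op 1 (cut(2)): [2 5 7 6 3 8 9 1 4 0]
After op 2 (cut(4)): [3 8 9 1 4 0 2 5 7 6]
After op 3 (in_shuffle): [0 3 2 8 5 9 7 1 6 4]
After op 4 (in_shuffle): [9 0 7 3 1 2 6 8 4 5]
After op 5 (reverse): [5 4 8 6 2 1 3 7 0 9]
After op 6 (reverse): [9 0 7 3 1 2 6 8 4 5]
After op 7 (cut(8)): [4 5 9 0 7 3 1 2 6 8]
Card 1 is at position 6.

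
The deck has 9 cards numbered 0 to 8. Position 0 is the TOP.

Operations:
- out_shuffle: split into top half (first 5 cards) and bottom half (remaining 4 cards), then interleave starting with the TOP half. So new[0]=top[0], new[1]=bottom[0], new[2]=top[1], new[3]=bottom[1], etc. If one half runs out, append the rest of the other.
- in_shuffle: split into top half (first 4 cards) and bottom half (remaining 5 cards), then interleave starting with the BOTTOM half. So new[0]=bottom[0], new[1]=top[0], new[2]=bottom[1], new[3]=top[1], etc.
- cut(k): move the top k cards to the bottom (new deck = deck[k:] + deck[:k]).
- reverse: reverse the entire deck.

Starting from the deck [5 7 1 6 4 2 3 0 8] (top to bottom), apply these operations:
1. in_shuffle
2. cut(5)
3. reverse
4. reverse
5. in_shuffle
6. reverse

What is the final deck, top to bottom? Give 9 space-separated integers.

After op 1 (in_shuffle): [4 5 2 7 3 1 0 6 8]
After op 2 (cut(5)): [1 0 6 8 4 5 2 7 3]
After op 3 (reverse): [3 7 2 5 4 8 6 0 1]
After op 4 (reverse): [1 0 6 8 4 5 2 7 3]
After op 5 (in_shuffle): [4 1 5 0 2 6 7 8 3]
After op 6 (reverse): [3 8 7 6 2 0 5 1 4]

Answer: 3 8 7 6 2 0 5 1 4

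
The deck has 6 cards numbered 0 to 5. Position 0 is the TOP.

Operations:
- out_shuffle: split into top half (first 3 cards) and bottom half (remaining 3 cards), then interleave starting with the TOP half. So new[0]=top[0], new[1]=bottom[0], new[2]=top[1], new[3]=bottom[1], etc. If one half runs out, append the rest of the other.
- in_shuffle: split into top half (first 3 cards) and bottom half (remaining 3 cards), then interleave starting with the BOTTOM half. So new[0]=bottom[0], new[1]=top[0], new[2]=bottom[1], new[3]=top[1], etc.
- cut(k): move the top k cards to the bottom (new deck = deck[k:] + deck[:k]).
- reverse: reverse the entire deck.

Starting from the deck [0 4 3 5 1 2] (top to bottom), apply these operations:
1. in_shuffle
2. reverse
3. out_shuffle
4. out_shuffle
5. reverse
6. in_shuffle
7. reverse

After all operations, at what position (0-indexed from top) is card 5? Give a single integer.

Answer: 4

Derivation:
After op 1 (in_shuffle): [5 0 1 4 2 3]
After op 2 (reverse): [3 2 4 1 0 5]
After op 3 (out_shuffle): [3 1 2 0 4 5]
After op 4 (out_shuffle): [3 0 1 4 2 5]
After op 5 (reverse): [5 2 4 1 0 3]
After op 6 (in_shuffle): [1 5 0 2 3 4]
After op 7 (reverse): [4 3 2 0 5 1]
Card 5 is at position 4.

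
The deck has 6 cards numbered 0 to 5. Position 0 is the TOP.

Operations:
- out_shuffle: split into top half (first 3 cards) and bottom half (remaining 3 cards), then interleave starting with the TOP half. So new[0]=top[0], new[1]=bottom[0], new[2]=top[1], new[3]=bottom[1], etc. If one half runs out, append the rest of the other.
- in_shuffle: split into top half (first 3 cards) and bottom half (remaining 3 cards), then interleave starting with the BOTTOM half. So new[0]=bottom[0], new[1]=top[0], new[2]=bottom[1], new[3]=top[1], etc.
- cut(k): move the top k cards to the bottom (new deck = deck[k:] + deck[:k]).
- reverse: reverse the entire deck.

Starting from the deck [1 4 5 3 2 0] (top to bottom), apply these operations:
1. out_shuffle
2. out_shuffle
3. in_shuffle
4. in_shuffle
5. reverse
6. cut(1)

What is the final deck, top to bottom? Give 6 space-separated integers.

Answer: 3 1 0 5 2 4

Derivation:
After op 1 (out_shuffle): [1 3 4 2 5 0]
After op 2 (out_shuffle): [1 2 3 5 4 0]
After op 3 (in_shuffle): [5 1 4 2 0 3]
After op 4 (in_shuffle): [2 5 0 1 3 4]
After op 5 (reverse): [4 3 1 0 5 2]
After op 6 (cut(1)): [3 1 0 5 2 4]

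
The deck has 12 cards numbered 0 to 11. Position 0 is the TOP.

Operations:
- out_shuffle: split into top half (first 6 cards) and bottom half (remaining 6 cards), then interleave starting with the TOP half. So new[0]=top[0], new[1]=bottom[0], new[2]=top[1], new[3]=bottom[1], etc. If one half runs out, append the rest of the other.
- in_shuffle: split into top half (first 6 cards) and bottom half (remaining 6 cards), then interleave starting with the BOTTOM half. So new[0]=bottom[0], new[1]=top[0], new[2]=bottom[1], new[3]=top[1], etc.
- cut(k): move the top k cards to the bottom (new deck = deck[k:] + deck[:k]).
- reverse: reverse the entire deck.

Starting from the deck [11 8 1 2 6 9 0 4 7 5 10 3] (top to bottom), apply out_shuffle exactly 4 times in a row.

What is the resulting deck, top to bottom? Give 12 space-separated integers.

After op 1 (out_shuffle): [11 0 8 4 1 7 2 5 6 10 9 3]
After op 2 (out_shuffle): [11 2 0 5 8 6 4 10 1 9 7 3]
After op 3 (out_shuffle): [11 4 2 10 0 1 5 9 8 7 6 3]
After op 4 (out_shuffle): [11 5 4 9 2 8 10 7 0 6 1 3]

Answer: 11 5 4 9 2 8 10 7 0 6 1 3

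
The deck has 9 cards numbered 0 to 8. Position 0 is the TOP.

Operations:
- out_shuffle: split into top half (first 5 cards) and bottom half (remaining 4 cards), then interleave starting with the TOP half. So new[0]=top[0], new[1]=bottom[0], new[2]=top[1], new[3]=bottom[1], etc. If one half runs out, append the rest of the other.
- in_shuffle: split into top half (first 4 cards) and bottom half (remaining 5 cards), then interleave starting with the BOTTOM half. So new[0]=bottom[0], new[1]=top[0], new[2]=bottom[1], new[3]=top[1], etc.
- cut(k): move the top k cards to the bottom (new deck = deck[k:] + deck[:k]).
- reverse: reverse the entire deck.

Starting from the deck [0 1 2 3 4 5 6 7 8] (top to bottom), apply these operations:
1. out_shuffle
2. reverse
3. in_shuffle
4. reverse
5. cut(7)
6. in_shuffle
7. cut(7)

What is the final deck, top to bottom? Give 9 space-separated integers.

After op 1 (out_shuffle): [0 5 1 6 2 7 3 8 4]
After op 2 (reverse): [4 8 3 7 2 6 1 5 0]
After op 3 (in_shuffle): [2 4 6 8 1 3 5 7 0]
After op 4 (reverse): [0 7 5 3 1 8 6 4 2]
After op 5 (cut(7)): [4 2 0 7 5 3 1 8 6]
After op 6 (in_shuffle): [5 4 3 2 1 0 8 7 6]
After op 7 (cut(7)): [7 6 5 4 3 2 1 0 8]

Answer: 7 6 5 4 3 2 1 0 8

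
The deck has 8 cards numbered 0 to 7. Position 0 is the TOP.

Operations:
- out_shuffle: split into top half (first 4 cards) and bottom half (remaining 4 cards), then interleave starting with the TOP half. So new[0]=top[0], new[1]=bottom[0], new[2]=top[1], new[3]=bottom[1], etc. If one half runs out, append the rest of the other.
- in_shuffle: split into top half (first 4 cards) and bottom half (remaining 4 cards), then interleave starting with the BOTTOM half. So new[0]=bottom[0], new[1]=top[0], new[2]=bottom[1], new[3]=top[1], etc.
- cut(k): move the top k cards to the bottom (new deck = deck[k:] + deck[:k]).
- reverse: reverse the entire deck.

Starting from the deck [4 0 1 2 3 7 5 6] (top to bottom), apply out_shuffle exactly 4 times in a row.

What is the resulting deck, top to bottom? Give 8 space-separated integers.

Answer: 4 3 0 7 1 5 2 6

Derivation:
After op 1 (out_shuffle): [4 3 0 7 1 5 2 6]
After op 2 (out_shuffle): [4 1 3 5 0 2 7 6]
After op 3 (out_shuffle): [4 0 1 2 3 7 5 6]
After op 4 (out_shuffle): [4 3 0 7 1 5 2 6]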